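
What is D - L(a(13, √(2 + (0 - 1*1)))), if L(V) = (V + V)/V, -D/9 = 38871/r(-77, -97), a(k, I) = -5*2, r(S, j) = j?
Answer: 349645/97 ≈ 3604.6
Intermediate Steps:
a(k, I) = -10
D = 349839/97 (D = -349839/(-97) = -349839*(-1)/97 = -9*(-38871/97) = 349839/97 ≈ 3606.6)
L(V) = 2 (L(V) = (2*V)/V = 2)
D - L(a(13, √(2 + (0 - 1*1)))) = 349839/97 - 1*2 = 349839/97 - 2 = 349645/97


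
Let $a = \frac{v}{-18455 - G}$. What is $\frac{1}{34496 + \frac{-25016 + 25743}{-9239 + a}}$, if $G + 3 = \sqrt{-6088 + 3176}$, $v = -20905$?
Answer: $\frac{35796761690234324841}{1234842274139214694033828} - \frac{15197935 i \sqrt{182}}{8643895918974502858236796} \approx 2.8989 \cdot 10^{-5} - 2.372 \cdot 10^{-17} i$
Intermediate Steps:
$G = -3 + 4 i \sqrt{182}$ ($G = -3 + \sqrt{-6088 + 3176} = -3 + \sqrt{-2912} = -3 + 4 i \sqrt{182} \approx -3.0 + 53.963 i$)
$a = - \frac{20905}{-18452 - 4 i \sqrt{182}}$ ($a = - \frac{20905}{-18455 - \left(-3 + 4 i \sqrt{182}\right)} = - \frac{20905}{-18455 + \left(3 - 4 i \sqrt{182}\right)} = - \frac{20905}{-18452 - 4 i \sqrt{182}} \approx 1.1329 - 0.0033133 i$)
$\frac{1}{34496 + \frac{-25016 + 25743}{-9239 + a}} = \frac{1}{34496 + \frac{-25016 + 25743}{-9239 + \left(\frac{13776395}{12159972} - \frac{20905 i \sqrt{182}}{85119804}\right)}} = \frac{1}{34496 + \frac{727}{- \frac{112332204913}{12159972} - \frac{20905 i \sqrt{182}}{85119804}}}$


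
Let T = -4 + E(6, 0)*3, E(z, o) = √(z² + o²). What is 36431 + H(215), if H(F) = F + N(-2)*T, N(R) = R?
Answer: 36618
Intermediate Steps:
E(z, o) = √(o² + z²)
T = 14 (T = -4 + √(0² + 6²)*3 = -4 + √(0 + 36)*3 = -4 + √36*3 = -4 + 6*3 = -4 + 18 = 14)
H(F) = -28 + F (H(F) = F - 2*14 = F - 28 = -28 + F)
36431 + H(215) = 36431 + (-28 + 215) = 36431 + 187 = 36618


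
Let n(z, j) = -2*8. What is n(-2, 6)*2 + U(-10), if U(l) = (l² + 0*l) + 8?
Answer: 76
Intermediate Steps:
U(l) = 8 + l² (U(l) = (l² + 0) + 8 = l² + 8 = 8 + l²)
n(z, j) = -16
n(-2, 6)*2 + U(-10) = -16*2 + (8 + (-10)²) = -32 + (8 + 100) = -32 + 108 = 76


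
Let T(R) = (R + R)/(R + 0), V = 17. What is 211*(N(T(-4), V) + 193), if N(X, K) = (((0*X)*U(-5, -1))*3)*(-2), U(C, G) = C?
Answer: 40723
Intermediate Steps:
T(R) = 2 (T(R) = (2*R)/R = 2)
N(X, K) = 0 (N(X, K) = (((0*X)*(-5))*3)*(-2) = ((0*(-5))*3)*(-2) = (0*3)*(-2) = 0*(-2) = 0)
211*(N(T(-4), V) + 193) = 211*(0 + 193) = 211*193 = 40723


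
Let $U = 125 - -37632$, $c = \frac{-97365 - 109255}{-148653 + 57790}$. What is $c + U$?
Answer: $\frac{3430920911}{90863} \approx 37759.0$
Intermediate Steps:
$c = \frac{206620}{90863}$ ($c = - \frac{206620}{-90863} = \left(-206620\right) \left(- \frac{1}{90863}\right) = \frac{206620}{90863} \approx 2.274$)
$U = 37757$ ($U = 125 + 37632 = 37757$)
$c + U = \frac{206620}{90863} + 37757 = \frac{3430920911}{90863}$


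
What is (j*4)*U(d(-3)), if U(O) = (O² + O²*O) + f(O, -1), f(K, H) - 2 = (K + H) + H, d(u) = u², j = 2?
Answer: 6552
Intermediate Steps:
f(K, H) = 2 + K + 2*H (f(K, H) = 2 + ((K + H) + H) = 2 + ((H + K) + H) = 2 + (K + 2*H) = 2 + K + 2*H)
U(O) = O + O² + O³ (U(O) = (O² + O²*O) + (2 + O + 2*(-1)) = (O² + O³) + (2 + O - 2) = (O² + O³) + O = O + O² + O³)
(j*4)*U(d(-3)) = (2*4)*((-3)²*(1 + (-3)² + ((-3)²)²)) = 8*(9*(1 + 9 + 9²)) = 8*(9*(1 + 9 + 81)) = 8*(9*91) = 8*819 = 6552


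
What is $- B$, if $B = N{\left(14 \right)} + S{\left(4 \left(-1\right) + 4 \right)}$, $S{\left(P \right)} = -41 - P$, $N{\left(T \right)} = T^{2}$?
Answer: $-155$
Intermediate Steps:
$B = 155$ ($B = 14^{2} - \left(45 - 4\right) = 196 - 41 = 155$)
$- B = \left(-1\right) 155 = -155$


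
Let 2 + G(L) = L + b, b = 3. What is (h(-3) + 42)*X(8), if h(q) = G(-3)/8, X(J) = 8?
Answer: 334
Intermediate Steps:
G(L) = 1 + L (G(L) = -2 + (L + 3) = -2 + (3 + L) = 1 + L)
h(q) = -¼ (h(q) = (1 - 3)/8 = -2*⅛ = -¼)
(h(-3) + 42)*X(8) = (-¼ + 42)*8 = (167/4)*8 = 334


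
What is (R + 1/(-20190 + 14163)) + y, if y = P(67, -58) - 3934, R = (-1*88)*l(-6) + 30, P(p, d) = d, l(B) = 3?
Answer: -25470103/6027 ≈ -4226.0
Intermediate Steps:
R = -234 (R = -1*88*3 + 30 = -88*3 + 30 = -264 + 30 = -234)
y = -3992 (y = -58 - 3934 = -3992)
(R + 1/(-20190 + 14163)) + y = (-234 + 1/(-20190 + 14163)) - 3992 = (-234 + 1/(-6027)) - 3992 = (-234 - 1/6027) - 3992 = -1410319/6027 - 3992 = -25470103/6027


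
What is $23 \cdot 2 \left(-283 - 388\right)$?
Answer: $-30866$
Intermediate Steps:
$23 \cdot 2 \left(-283 - 388\right) = 46 \left(-671\right) = -30866$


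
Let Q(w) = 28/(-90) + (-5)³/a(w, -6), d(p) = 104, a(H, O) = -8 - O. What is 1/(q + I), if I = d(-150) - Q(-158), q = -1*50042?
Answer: -90/4500017 ≈ -2.0000e-5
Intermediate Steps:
Q(w) = 5597/90 (Q(w) = 28/(-90) + (-5)³/(-8 - 1*(-6)) = 28*(-1/90) - 125/(-8 + 6) = -14/45 - 125/(-2) = -14/45 - 125*(-½) = -14/45 + 125/2 = 5597/90)
q = -50042
I = 3763/90 (I = 104 - 1*5597/90 = 104 - 5597/90 = 3763/90 ≈ 41.811)
1/(q + I) = 1/(-50042 + 3763/90) = 1/(-4500017/90) = -90/4500017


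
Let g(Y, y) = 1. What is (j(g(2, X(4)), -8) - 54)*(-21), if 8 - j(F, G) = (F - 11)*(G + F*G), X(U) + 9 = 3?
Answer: 4326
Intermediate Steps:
X(U) = -6 (X(U) = -9 + 3 = -6)
j(F, G) = 8 - (-11 + F)*(G + F*G) (j(F, G) = 8 - (F - 11)*(G + F*G) = 8 - (-11 + F)*(G + F*G))
(j(g(2, X(4)), -8) - 54)*(-21) = ((8 + 11*(-8) - 1*(-8)*1² + 10*1*(-8)) - 54)*(-21) = ((8 - 88 - 1*(-8)*1 - 80) - 54)*(-21) = ((8 - 88 + 8 - 80) - 54)*(-21) = (-152 - 54)*(-21) = -206*(-21) = 4326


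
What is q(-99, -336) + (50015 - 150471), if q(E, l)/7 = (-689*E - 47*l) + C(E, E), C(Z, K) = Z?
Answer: 486872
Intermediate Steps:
q(E, l) = -4816*E - 329*l (q(E, l) = 7*((-689*E - 47*l) + E) = 7*(-688*E - 47*l) = -4816*E - 329*l)
q(-99, -336) + (50015 - 150471) = (-4816*(-99) - 329*(-336)) + (50015 - 150471) = (476784 + 110544) - 100456 = 587328 - 100456 = 486872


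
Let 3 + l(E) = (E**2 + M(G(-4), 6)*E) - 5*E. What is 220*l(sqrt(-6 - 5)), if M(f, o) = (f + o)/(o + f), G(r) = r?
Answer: -3080 - 880*I*sqrt(11) ≈ -3080.0 - 2918.6*I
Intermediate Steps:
M(f, o) = 1 (M(f, o) = (f + o)/(f + o) = 1)
l(E) = -3 + E**2 - 4*E (l(E) = -3 + ((E**2 + 1*E) - 5*E) = -3 + ((E**2 + E) - 5*E) = -3 + ((E + E**2) - 5*E) = -3 + (E**2 - 4*E) = -3 + E**2 - 4*E)
220*l(sqrt(-6 - 5)) = 220*(-3 + (sqrt(-6 - 5))**2 - 4*sqrt(-6 - 5)) = 220*(-3 + (sqrt(-11))**2 - 4*I*sqrt(11)) = 220*(-3 + (I*sqrt(11))**2 - 4*I*sqrt(11)) = 220*(-3 - 11 - 4*I*sqrt(11)) = 220*(-14 - 4*I*sqrt(11)) = -3080 - 880*I*sqrt(11)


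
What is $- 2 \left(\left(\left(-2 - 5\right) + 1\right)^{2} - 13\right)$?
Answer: $-46$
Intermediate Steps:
$- 2 \left(\left(\left(-2 - 5\right) + 1\right)^{2} - 13\right) = - 2 \left(\left(-7 + 1\right)^{2} - 13\right) = - 2 \left(\left(-6\right)^{2} - 13\right) = - 2 \left(36 - 13\right) = \left(-2\right) 23 = -46$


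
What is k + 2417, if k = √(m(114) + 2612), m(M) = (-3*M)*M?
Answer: 2417 + 2*I*√9094 ≈ 2417.0 + 190.72*I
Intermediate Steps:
m(M) = -3*M²
k = 2*I*√9094 (k = √(-3*114² + 2612) = √(-3*12996 + 2612) = √(-38988 + 2612) = √(-36376) = 2*I*√9094 ≈ 190.72*I)
k + 2417 = 2*I*√9094 + 2417 = 2417 + 2*I*√9094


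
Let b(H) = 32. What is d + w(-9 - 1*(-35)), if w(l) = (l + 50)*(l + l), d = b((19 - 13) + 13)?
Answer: 3984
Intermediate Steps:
d = 32
w(l) = 2*l*(50 + l) (w(l) = (50 + l)*(2*l) = 2*l*(50 + l))
d + w(-9 - 1*(-35)) = 32 + 2*(-9 - 1*(-35))*(50 + (-9 - 1*(-35))) = 32 + 2*(-9 + 35)*(50 + (-9 + 35)) = 32 + 2*26*(50 + 26) = 32 + 2*26*76 = 32 + 3952 = 3984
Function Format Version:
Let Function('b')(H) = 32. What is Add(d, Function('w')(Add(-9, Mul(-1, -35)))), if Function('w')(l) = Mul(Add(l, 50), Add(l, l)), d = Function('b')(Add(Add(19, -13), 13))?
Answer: 3984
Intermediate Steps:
d = 32
Function('w')(l) = Mul(2, l, Add(50, l)) (Function('w')(l) = Mul(Add(50, l), Mul(2, l)) = Mul(2, l, Add(50, l)))
Add(d, Function('w')(Add(-9, Mul(-1, -35)))) = Add(32, Mul(2, Add(-9, Mul(-1, -35)), Add(50, Add(-9, Mul(-1, -35))))) = Add(32, Mul(2, Add(-9, 35), Add(50, Add(-9, 35)))) = Add(32, Mul(2, 26, Add(50, 26))) = Add(32, Mul(2, 26, 76)) = Add(32, 3952) = 3984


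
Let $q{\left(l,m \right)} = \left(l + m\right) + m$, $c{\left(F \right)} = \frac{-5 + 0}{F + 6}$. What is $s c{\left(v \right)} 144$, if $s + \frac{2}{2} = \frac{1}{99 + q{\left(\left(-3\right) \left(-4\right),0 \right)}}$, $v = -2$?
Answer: $\frac{6600}{37} \approx 178.38$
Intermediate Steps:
$c{\left(F \right)} = - \frac{5}{6 + F}$
$q{\left(l,m \right)} = l + 2 m$
$s = - \frac{110}{111}$ ($s = -1 + \frac{1}{99 + \left(\left(-3\right) \left(-4\right) + 2 \cdot 0\right)} = -1 + \frac{1}{99 + \left(12 + 0\right)} = -1 + \frac{1}{99 + 12} = -1 + \frac{1}{111} = - \frac{110}{111} \approx -0.99099$)
$s c{\left(v \right)} 144 = - \frac{110 \left(- \frac{5}{6 - 2}\right)}{111} \cdot 144 = - \frac{110 \left(- \frac{5}{4}\right)}{111} \cdot 144 = - \frac{110 \left(\left(-5\right) \frac{1}{4}\right)}{111} \cdot 144 = \left(- \frac{110}{111}\right) \left(- \frac{5}{4}\right) 144 = \frac{275}{222} \cdot 144 = \frac{6600}{37}$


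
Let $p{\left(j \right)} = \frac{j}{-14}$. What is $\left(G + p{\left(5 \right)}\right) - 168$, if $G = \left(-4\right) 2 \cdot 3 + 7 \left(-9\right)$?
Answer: $- \frac{3575}{14} \approx -255.36$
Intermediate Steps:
$p{\left(j \right)} = - \frac{j}{14}$ ($p{\left(j \right)} = j \left(- \frac{1}{14}\right) = - \frac{j}{14}$)
$G = -87$ ($G = \left(-8\right) 3 - 63 = -24 - 63 = -87$)
$\left(G + p{\left(5 \right)}\right) - 168 = \left(-87 - \frac{5}{14}\right) - 168 = - \frac{1223}{14} - 168 = - \frac{3575}{14}$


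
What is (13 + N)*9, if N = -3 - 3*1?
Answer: 63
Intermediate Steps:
N = -6 (N = -3 - 3 = -6)
(13 + N)*9 = (13 - 6)*9 = 7*9 = 63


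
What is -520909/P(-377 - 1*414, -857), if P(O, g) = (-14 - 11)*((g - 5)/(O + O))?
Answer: 412039019/10775 ≈ 38240.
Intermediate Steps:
P(O, g) = -25*(-5 + g)/(2*O)
-520909/P(-377 - 1*414, -857) = -520909*2*(-377 - 1*414)/(25*(5 - 1*(-857))) = -520909*2*(-377 - 414)/(25*(5 + 857)) = -520909/((25/2)*862/(-791)) = -520909/((25/2)*(-1/791)*862) = -520909/(-10775/791) = -520909*(-791/10775) = 412039019/10775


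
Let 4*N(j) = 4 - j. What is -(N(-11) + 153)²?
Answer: -393129/16 ≈ -24571.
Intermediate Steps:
N(j) = 1 - j/4 (N(j) = (4 - j)/4 = 1 - j/4)
-(N(-11) + 153)² = -((1 - ¼*(-11)) + 153)² = -((1 + 11/4) + 153)² = -(15/4 + 153)² = -(627/4)² = -1*393129/16 = -393129/16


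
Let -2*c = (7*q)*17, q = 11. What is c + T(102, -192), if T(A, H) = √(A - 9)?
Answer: -1309/2 + √93 ≈ -644.86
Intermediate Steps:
T(A, H) = √(-9 + A)
c = -1309/2 (c = -7*11*17/2 = -77*17/2 = -½*1309 = -1309/2 ≈ -654.50)
c + T(102, -192) = -1309/2 + √(-9 + 102) = -1309/2 + √93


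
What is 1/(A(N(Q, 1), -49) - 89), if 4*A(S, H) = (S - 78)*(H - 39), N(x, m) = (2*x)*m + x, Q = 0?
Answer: 1/1627 ≈ 0.00061463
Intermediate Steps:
N(x, m) = x + 2*m*x (N(x, m) = 2*m*x + x = x + 2*m*x)
A(S, H) = (-78 + S)*(-39 + H)/4 (A(S, H) = ((S - 78)*(H - 39))/4 = ((-78 + S)*(-39 + H))/4 = (-78 + S)*(-39 + H)/4)
1/(A(N(Q, 1), -49) - 89) = 1/((1521/2 - 39/2*(-49) - 0*(1 + 2*1) + (¼)*(-49)*(0*(1 + 2*1))) - 89) = 1/((1521/2 + 1911/2 - 0*(1 + 2) + (¼)*(-49)*(0*(1 + 2))) - 89) = 1/((1521/2 + 1911/2 - 0*3 + (¼)*(-49)*(0*3)) - 89) = 1/((1521/2 + 1911/2 - 39/4*0 + (¼)*(-49)*0) - 89) = 1/((1521/2 + 1911/2 + 0 + 0) - 89) = 1/(1716 - 89) = 1/1627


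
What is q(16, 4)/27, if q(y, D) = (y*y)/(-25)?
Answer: -256/675 ≈ -0.37926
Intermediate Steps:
q(y, D) = -y²/25 (q(y, D) = y²*(-1/25) = -y²/25)
q(16, 4)/27 = -1/25*16²/27 = -1/25*256*(1/27) = -256/25*1/27 = -256/675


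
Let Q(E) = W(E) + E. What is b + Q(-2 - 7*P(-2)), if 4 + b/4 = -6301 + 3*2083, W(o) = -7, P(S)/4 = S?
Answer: -177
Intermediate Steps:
P(S) = 4*S
Q(E) = -7 + E
b = -224 (b = -16 + 4*(-6301 + 3*2083) = -16 + 4*(-6301 + 6249) = -16 + 4*(-52) = -16 - 208 = -224)
b + Q(-2 - 7*P(-2)) = -224 + (-7 + (-2 - 28*(-2))) = -224 + (-7 + (-2 - 7*(-8))) = -224 + (-7 + (-2 + 56)) = -224 + (-7 + 54) = -224 + 47 = -177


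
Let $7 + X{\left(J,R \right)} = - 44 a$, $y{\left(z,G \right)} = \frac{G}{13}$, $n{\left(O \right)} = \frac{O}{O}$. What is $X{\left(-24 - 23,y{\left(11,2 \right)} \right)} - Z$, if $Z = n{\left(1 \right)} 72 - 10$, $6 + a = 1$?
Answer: $151$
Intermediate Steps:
$a = -5$ ($a = -6 + 1 = -5$)
$n{\left(O \right)} = 1$
$y{\left(z,G \right)} = \frac{G}{13}$ ($y{\left(z,G \right)} = G \frac{1}{13} = \frac{G}{13}$)
$X{\left(J,R \right)} = 213$ ($X{\left(J,R \right)} = -7 - -220 = -7 + 220 = 213$)
$Z = 62$ ($Z = 1 \cdot 72 - 10 = 72 - 10 = 62$)
$X{\left(-24 - 23,y{\left(11,2 \right)} \right)} - Z = 213 - 62 = 151$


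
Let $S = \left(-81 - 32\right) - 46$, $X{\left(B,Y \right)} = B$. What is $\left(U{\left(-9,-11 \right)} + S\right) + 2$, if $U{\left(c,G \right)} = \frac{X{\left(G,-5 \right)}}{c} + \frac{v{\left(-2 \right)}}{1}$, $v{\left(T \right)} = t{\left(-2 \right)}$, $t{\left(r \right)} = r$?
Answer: $- \frac{1420}{9} \approx -157.78$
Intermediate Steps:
$v{\left(T \right)} = -2$
$S = -159$ ($S = -113 - 46 = -159$)
$U{\left(c,G \right)} = -2 + \frac{G}{c}$ ($U{\left(c,G \right)} = \frac{G}{c} - \frac{2}{1} = \frac{G}{c} - 2 = -2 + \frac{G}{c}$)
$\left(U{\left(-9,-11 \right)} + S\right) + 2 = \left(\left(-2 - \frac{11}{-9}\right) - 159\right) + 2 = \left(\left(-2 - - \frac{11}{9}\right) - 159\right) + 2 = \left(\left(-2 + \frac{11}{9}\right) - 159\right) + 2 = \left(- \frac{7}{9} - 159\right) + 2 = - \frac{1438}{9} + 2 = - \frac{1420}{9}$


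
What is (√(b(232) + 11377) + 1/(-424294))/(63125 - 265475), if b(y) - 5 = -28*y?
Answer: 1/85855890900 - √4886/202350 ≈ -0.00034544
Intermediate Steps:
b(y) = 5 - 28*y
(√(b(232) + 11377) + 1/(-424294))/(63125 - 265475) = (√((5 - 28*232) + 11377) + 1/(-424294))/(63125 - 265475) = (√((5 - 6496) + 11377) - 1/424294)/(-202350) = (√(-6491 + 11377) - 1/424294)*(-1/202350) = (√4886 - 1/424294)*(-1/202350) = (-1/424294 + √4886)*(-1/202350) = 1/85855890900 - √4886/202350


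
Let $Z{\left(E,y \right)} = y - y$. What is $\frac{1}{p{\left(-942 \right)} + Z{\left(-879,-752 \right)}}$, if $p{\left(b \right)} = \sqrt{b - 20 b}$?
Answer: $\frac{\sqrt{17898}}{17898} \approx 0.0074748$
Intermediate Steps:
$Z{\left(E,y \right)} = 0$
$p{\left(b \right)} = \sqrt{19} \sqrt{- b}$ ($p{\left(b \right)} = \sqrt{- 19 b} = \sqrt{19} \sqrt{- b}$)
$\frac{1}{p{\left(-942 \right)} + Z{\left(-879,-752 \right)}} = \frac{1}{\sqrt{19} \sqrt{\left(-1\right) \left(-942\right)} + 0} = \frac{1}{\sqrt{19} \sqrt{942} + 0} = \frac{1}{\sqrt{17898} + 0} = \frac{1}{\sqrt{17898}} = \frac{\sqrt{17898}}{17898}$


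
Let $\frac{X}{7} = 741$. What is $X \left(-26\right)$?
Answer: $-134862$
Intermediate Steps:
$X = 5187$ ($X = 7 \cdot 741 = 5187$)
$X \left(-26\right) = 5187 \left(-26\right) = -134862$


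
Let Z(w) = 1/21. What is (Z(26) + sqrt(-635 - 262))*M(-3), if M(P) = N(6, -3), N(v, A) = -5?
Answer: -5/21 - 5*I*sqrt(897) ≈ -0.2381 - 149.75*I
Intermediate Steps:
Z(w) = 1/21
M(P) = -5
(Z(26) + sqrt(-635 - 262))*M(-3) = (1/21 + sqrt(-635 - 262))*(-5) = (1/21 + sqrt(-897))*(-5) = (1/21 + I*sqrt(897))*(-5) = -5/21 - 5*I*sqrt(897)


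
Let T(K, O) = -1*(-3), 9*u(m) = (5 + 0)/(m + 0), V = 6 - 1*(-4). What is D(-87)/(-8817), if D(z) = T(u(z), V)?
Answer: -1/2939 ≈ -0.00034025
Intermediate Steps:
V = 10 (V = 6 + 4 = 10)
u(m) = 5/(9*m) (u(m) = ((5 + 0)/(m + 0))/9 = (5/m)/9 = 5/(9*m))
T(K, O) = 3
D(z) = 3
D(-87)/(-8817) = 3/(-8817) = 3*(-1/8817) = -1/2939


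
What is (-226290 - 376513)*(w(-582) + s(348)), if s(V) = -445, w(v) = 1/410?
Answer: 109980804547/410 ≈ 2.6825e+8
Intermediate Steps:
w(v) = 1/410
(-226290 - 376513)*(w(-582) + s(348)) = (-226290 - 376513)*(1/410 - 445) = -602803*(-182449/410) = 109980804547/410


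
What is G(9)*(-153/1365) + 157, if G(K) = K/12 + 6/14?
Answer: 1998497/12740 ≈ 156.87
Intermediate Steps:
G(K) = 3/7 + K/12 (G(K) = K*(1/12) + 6*(1/14) = K/12 + 3/7 = 3/7 + K/12)
G(9)*(-153/1365) + 157 = (3/7 + (1/12)*9)*(-153/1365) + 157 = (3/7 + ¾)*(-153*1/1365) + 157 = (33/28)*(-51/455) + 157 = -1683/12740 + 157 = 1998497/12740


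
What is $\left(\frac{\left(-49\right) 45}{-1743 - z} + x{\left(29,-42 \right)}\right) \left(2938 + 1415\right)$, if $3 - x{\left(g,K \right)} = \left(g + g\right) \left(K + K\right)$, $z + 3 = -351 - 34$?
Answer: $\frac{5752776798}{271} \approx 2.1228 \cdot 10^{7}$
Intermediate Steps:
$z = -388$ ($z = -3 - 385 = -388$)
$x{\left(g,K \right)} = 3 - 4 K g$ ($x{\left(g,K \right)} = 3 - \left(g + g\right) \left(K + K\right) = 3 - 2 g 2 K = 3 - 4 K g$)
$\left(\frac{\left(-49\right) 45}{-1743 - z} + x{\left(29,-42 \right)}\right) \left(2938 + 1415\right) = \left(\frac{\left(-49\right) 45}{-1743 - -388} - \left(-3 - 4872\right)\right) \left(2938 + 1415\right) = \left(- \frac{2205}{-1743 + 388} + \left(3 + 4872\right)\right) 4353 = \left(- \frac{2205}{-1355} + 4875\right) 4353 = \left(\left(-2205\right) \left(- \frac{1}{1355}\right) + 4875\right) 4353 = \left(\frac{441}{271} + 4875\right) 4353 = \frac{1321566}{271} \cdot 4353 = \frac{5752776798}{271}$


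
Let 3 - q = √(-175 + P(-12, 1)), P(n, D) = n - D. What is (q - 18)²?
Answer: 37 + 60*I*√47 ≈ 37.0 + 411.34*I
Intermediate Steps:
q = 3 - 2*I*√47 (q = 3 - √(-175 + (-12 - 1*1)) = 3 - √(-175 + (-12 - 1)) = 3 - √(-175 - 13) = 3 - √(-188) = 3 - 2*I*√47 ≈ 3.0 - 13.711*I)
(q - 18)² = ((3 - 2*I*√47) - 18)² = (-15 - 2*I*√47)²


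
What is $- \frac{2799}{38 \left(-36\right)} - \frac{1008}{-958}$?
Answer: $\frac{225577}{72808} \approx 3.0982$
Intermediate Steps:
$- \frac{2799}{38 \left(-36\right)} - \frac{1008}{-958} = - \frac{2799}{-1368} - - \frac{504}{479} = \left(-2799\right) \left(- \frac{1}{1368}\right) + \frac{504}{479} = \frac{311}{152} + \frac{504}{479} = \frac{225577}{72808}$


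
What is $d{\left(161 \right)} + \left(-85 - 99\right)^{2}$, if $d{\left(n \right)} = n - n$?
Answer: $33856$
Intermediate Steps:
$d{\left(n \right)} = 0$
$d{\left(161 \right)} + \left(-85 - 99\right)^{2} = 0 + \left(-85 - 99\right)^{2} = 0 + \left(-184\right)^{2} = 0 + 33856 = 33856$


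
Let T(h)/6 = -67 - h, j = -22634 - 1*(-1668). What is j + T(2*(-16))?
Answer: -21176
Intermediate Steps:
j = -20966 (j = -22634 + 1668 = -20966)
T(h) = -402 - 6*h (T(h) = 6*(-67 - h) = -402 - 6*h)
j + T(2*(-16)) = -20966 + (-402 - 12*(-16)) = -20966 + (-402 - 6*(-32)) = -20966 + (-402 + 192) = -20966 - 210 = -21176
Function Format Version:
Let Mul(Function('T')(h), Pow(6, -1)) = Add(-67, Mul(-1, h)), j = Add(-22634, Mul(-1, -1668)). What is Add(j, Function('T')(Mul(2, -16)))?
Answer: -21176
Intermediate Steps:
j = -20966 (j = Add(-22634, 1668) = -20966)
Function('T')(h) = Add(-402, Mul(-6, h)) (Function('T')(h) = Mul(6, Add(-67, Mul(-1, h))) = Add(-402, Mul(-6, h)))
Add(j, Function('T')(Mul(2, -16))) = Add(-20966, Add(-402, Mul(-6, Mul(2, -16)))) = Add(-20966, Add(-402, Mul(-6, -32))) = Add(-20966, Add(-402, 192)) = Add(-20966, -210) = -21176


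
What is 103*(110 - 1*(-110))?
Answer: 22660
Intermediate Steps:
103*(110 - 1*(-110)) = 103*(110 + 110) = 103*220 = 22660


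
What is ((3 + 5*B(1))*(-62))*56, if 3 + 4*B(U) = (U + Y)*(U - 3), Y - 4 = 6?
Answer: 98084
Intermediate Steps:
Y = 10 (Y = 4 + 6 = 10)
B(U) = -¾ + (-3 + U)*(10 + U)/4 (B(U) = -¾ + ((U + 10)*(U - 3))/4 = -¾ + ((10 + U)*(-3 + U))/4 = -¾ + ((-3 + U)*(10 + U))/4 = -¾ + (-3 + U)*(10 + U)/4)
((3 + 5*B(1))*(-62))*56 = ((3 + 5*(-33/4 + (¼)*1² + (7/4)*1))*(-62))*56 = ((3 + 5*(-33/4 + (¼)*1 + 7/4))*(-62))*56 = ((3 + 5*(-33/4 + ¼ + 7/4))*(-62))*56 = ((3 + 5*(-25/4))*(-62))*56 = ((3 - 125/4)*(-62))*56 = -113/4*(-62)*56 = (3503/2)*56 = 98084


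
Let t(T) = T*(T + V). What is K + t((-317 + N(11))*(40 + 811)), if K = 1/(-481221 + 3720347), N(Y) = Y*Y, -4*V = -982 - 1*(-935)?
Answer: 90109070513523139/3239126 ≈ 2.7819e+10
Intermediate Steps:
V = 47/4 (V = -(-982 - 1*(-935))/4 = -(-982 + 935)/4 = -¼*(-47) = 47/4 ≈ 11.750)
N(Y) = Y²
t(T) = T*(47/4 + T) (t(T) = T*(T + 47/4) = T*(47/4 + T))
K = 1/3239126 ≈ 3.0873e-7
K + t((-317 + N(11))*(40 + 811)) = 1/3239126 + ((-317 + 11²)*(40 + 811))*(47 + 4*((-317 + 11²)*(40 + 811)))/4 = 1/3239126 + ((-317 + 121)*851)*(47 + 4*((-317 + 121)*851))/4 = 1/3239126 + (-196*851)*(47 + 4*(-196*851))/4 = 1/3239126 + (¼)*(-166796)*(47 + 4*(-166796)) = 1/3239126 + (¼)*(-166796)*(47 - 667184) = 1/3239126 + (¼)*(-166796)*(-667137) = 1/3239126 + 27818945763 = 90109070513523139/3239126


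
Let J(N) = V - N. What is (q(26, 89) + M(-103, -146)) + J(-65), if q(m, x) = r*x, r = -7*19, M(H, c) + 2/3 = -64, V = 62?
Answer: -35324/3 ≈ -11775.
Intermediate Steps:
M(H, c) = -194/3 (M(H, c) = -2/3 - 64 = -194/3)
J(N) = 62 - N
r = -133
q(m, x) = -133*x
(q(26, 89) + M(-103, -146)) + J(-65) = (-133*89 - 194/3) + (62 - 1*(-65)) = (-11837 - 194/3) + (62 + 65) = -35705/3 + 127 = -35324/3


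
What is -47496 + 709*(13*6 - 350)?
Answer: -240344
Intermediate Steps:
-47496 + 709*(13*6 - 350) = -47496 + 709*(78 - 350) = -47496 + 709*(-272) = -47496 - 192848 = -240344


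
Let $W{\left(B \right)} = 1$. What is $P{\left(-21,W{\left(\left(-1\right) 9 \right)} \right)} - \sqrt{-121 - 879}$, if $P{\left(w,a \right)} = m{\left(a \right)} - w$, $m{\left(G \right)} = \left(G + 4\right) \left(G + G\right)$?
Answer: $31 - 10 i \sqrt{10} \approx 31.0 - 31.623 i$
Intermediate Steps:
$m{\left(G \right)} = 2 G \left(4 + G\right)$ ($m{\left(G \right)} = \left(4 + G\right) 2 G = 2 G \left(4 + G\right)$)
$P{\left(w,a \right)} = - w + 2 a \left(4 + a\right)$ ($P{\left(w,a \right)} = 2 a \left(4 + a\right) - w = - w + 2 a \left(4 + a\right)$)
$P{\left(-21,W{\left(\left(-1\right) 9 \right)} \right)} - \sqrt{-121 - 879} = \left(\left(-1\right) \left(-21\right) + 2 \cdot 1 \left(4 + 1\right)\right) - \sqrt{-121 - 879} = \left(21 + 2 \cdot 1 \cdot 5\right) - \sqrt{-1000} = \left(21 + 10\right) - 10 i \sqrt{10} = 31 - 10 i \sqrt{10}$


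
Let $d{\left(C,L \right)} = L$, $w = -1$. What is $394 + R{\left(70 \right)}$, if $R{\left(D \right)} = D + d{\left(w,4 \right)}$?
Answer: $468$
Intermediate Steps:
$R{\left(D \right)} = 4 + D$ ($R{\left(D \right)} = D + 4 = 4 + D$)
$394 + R{\left(70 \right)} = 394 + \left(4 + 70\right) = 394 + 74 = 468$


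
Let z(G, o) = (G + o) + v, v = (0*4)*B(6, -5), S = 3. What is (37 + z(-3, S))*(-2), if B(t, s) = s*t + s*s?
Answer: -74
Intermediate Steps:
B(t, s) = s² + s*t (B(t, s) = s*t + s² = s² + s*t)
v = 0 (v = (0*4)*(-5*(-5 + 6)) = 0*(-5*1) = 0*(-5) = 0)
z(G, o) = G + o (z(G, o) = (G + o) + 0 = G + o)
(37 + z(-3, S))*(-2) = (37 + (-3 + 3))*(-2) = (37 + 0)*(-2) = 37*(-2) = -74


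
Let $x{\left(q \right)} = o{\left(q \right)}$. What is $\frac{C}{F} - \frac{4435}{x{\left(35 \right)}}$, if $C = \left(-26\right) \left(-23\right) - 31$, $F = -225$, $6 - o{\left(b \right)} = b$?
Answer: $\frac{109048}{725} \approx 150.41$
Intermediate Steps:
$o{\left(b \right)} = 6 - b$
$x{\left(q \right)} = 6 - q$
$C = 567$ ($C = 598 - 31 = 567$)
$\frac{C}{F} - \frac{4435}{x{\left(35 \right)}} = \frac{567}{-225} - \frac{4435}{6 - 35} = 567 \left(- \frac{1}{225}\right) - \frac{4435}{6 - 35} = - \frac{63}{25} - \frac{4435}{-29} = - \frac{63}{25} - - \frac{4435}{29} = - \frac{63}{25} + \frac{4435}{29} = \frac{109048}{725}$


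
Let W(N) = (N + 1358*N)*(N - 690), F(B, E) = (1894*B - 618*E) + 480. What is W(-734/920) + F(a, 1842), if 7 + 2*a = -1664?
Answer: -417130986249/211600 ≈ -1.9713e+6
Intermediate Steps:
a = -1671/2 (a = -7/2 + (½)*(-1664) = -7/2 - 832 = -1671/2 ≈ -835.50)
F(B, E) = 480 - 618*E + 1894*B (F(B, E) = (-618*E + 1894*B) + 480 = 480 - 618*E + 1894*B)
W(N) = 1359*N*(-690 + N) (W(N) = (1359*N)*(-690 + N) = 1359*N*(-690 + N))
W(-734/920) + F(a, 1842) = 1359*(-734/920)*(-690 - 734/920) + (480 - 618*1842 + 1894*(-1671/2)) = 1359*(-734*1/920)*(-690 - 734*1/920) + (480 - 1138356 - 1582437) = 1359*(-367/460)*(-690 - 367/460) - 2720313 = 1359*(-367/460)*(-317767/460) - 2720313 = 158487244551/211600 - 2720313 = -417130986249/211600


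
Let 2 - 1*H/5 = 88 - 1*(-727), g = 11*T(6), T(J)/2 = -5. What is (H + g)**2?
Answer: 17430625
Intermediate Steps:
T(J) = -10 (T(J) = 2*(-5) = -10)
g = -110 (g = 11*(-10) = -110)
H = -4065 (H = 10 - 5*(88 - 1*(-727)) = 10 - 5*(88 + 727) = 10 - 5*815 = 10 - 4075 = -4065)
(H + g)**2 = (-4065 - 110)**2 = (-4175)**2 = 17430625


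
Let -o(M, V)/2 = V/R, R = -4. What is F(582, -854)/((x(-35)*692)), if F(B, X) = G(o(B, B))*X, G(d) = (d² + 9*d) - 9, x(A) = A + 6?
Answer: 37273257/10034 ≈ 3714.7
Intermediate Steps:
o(M, V) = V/2 (o(M, V) = -2*V/(-4) = -2*V*(-1)/4 = -(-1)*V/2 = V/2)
x(A) = 6 + A
G(d) = -9 + d² + 9*d
F(B, X) = X*(-9 + B²/4 + 9*B/2) (F(B, X) = (-9 + (B/2)² + 9*(B/2))*X = (-9 + B²/4 + 9*B/2)*X = X*(-9 + B²/4 + 9*B/2))
F(582, -854)/((x(-35)*692)) = ((¼)*(-854)*(-36 + 582² + 18*582))/(((6 - 35)*692)) = ((¼)*(-854)*(-36 + 338724 + 10476))/((-29*692)) = ((¼)*(-854)*349164)/(-20068) = -74546514*(-1/20068) = 37273257/10034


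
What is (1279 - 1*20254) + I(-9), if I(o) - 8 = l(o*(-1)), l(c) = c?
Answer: -18958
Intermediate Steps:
I(o) = 8 - o (I(o) = 8 + o*(-1) = 8 - o)
(1279 - 1*20254) + I(-9) = (1279 - 1*20254) + (8 - 1*(-9)) = (1279 - 20254) + (8 + 9) = -18975 + 17 = -18958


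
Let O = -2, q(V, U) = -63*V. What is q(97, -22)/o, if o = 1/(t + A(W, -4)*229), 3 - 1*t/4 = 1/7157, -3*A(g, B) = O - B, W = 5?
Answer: 6152281842/7157 ≈ 8.5962e+5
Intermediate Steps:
A(g, B) = ⅔ + B/3 (A(g, B) = -(-2 - B)/3 = ⅔ + B/3)
t = 85880/7157 (t = 12 - 4/7157 = 85880/7157 ≈ 11.999)
o = -21471/3020266 (o = 1/(85880/7157 + (⅔ + (⅓)*(-4))*229) = 1/(85880/7157 + (⅔ - 4/3)*229) = 1/(85880/7157 - ⅔*229) = 1/(85880/7157 - 458/3) = 1/(-3020266/21471) = -21471/3020266 ≈ -0.0071090)
q(97, -22)/o = (-63*97)/(-21471/3020266) = -6111*(-3020266/21471) = 6152281842/7157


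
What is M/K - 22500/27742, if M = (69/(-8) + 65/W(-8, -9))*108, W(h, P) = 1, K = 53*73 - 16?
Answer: 82214667/106889926 ≈ 0.76915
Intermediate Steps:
K = 3853 (K = 3869 - 16 = 3853)
M = 12177/2 (M = (69/(-8) + 65/1)*108 = (69*(-⅛) + 65*1)*108 = (-69/8 + 65)*108 = (451/8)*108 = 12177/2 ≈ 6088.5)
M/K - 22500/27742 = (12177/2)/3853 - 22500/27742 = (12177/2)*(1/3853) - 22500*1/27742 = 12177/7706 - 11250/13871 = 82214667/106889926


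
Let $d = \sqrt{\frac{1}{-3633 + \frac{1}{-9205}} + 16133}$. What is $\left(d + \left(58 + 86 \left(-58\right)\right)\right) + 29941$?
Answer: $25011 + \frac{\sqrt{18042367881204074518}}{33441766} \approx 25138.0$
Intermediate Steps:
$d = \frac{\sqrt{18042367881204074518}}{33441766}$ ($d = \sqrt{\frac{1}{-3633 - \frac{1}{9205}} + 16133} = \sqrt{\frac{1}{- \frac{33441766}{9205}} + 16133} = \sqrt{- \frac{9205}{33441766} + 16133} = \sqrt{\frac{539516001673}{33441766}} = \frac{\sqrt{18042367881204074518}}{33441766} \approx 127.02$)
$\left(d + \left(58 + 86 \left(-58\right)\right)\right) + 29941 = \left(\frac{\sqrt{18042367881204074518}}{33441766} + \left(58 + 86 \left(-58\right)\right)\right) + 29941 = \left(\frac{\sqrt{18042367881204074518}}{33441766} + \left(58 - 4988\right)\right) + 29941 = \left(\frac{\sqrt{18042367881204074518}}{33441766} - 4930\right) + 29941 = \left(-4930 + \frac{\sqrt{18042367881204074518}}{33441766}\right) + 29941 = 25011 + \frac{\sqrt{18042367881204074518}}{33441766}$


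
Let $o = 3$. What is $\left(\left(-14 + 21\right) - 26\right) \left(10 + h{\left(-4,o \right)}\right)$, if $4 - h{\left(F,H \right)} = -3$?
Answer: $-323$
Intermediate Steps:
$h{\left(F,H \right)} = 7$ ($h{\left(F,H \right)} = 4 - -3 = 4 + 3 = 7$)
$\left(\left(-14 + 21\right) - 26\right) \left(10 + h{\left(-4,o \right)}\right) = \left(\left(-14 + 21\right) - 26\right) \left(10 + 7\right) = \left(7 - 26\right) 17 = \left(-19\right) 17 = -323$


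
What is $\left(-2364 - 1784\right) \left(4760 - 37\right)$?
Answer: $-19591004$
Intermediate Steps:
$\left(-2364 - 1784\right) \left(4760 - 37\right) = \left(-4148\right) 4723 = -19591004$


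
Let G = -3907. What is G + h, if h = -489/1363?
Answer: -5325730/1363 ≈ -3907.4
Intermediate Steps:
h = -489/1363 (h = -489*1/1363 = -489/1363 ≈ -0.35877)
G + h = -3907 - 489/1363 = -5325730/1363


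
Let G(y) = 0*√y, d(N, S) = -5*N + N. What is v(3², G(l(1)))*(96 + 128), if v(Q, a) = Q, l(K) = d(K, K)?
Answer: 2016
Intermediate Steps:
d(N, S) = -4*N
l(K) = -4*K
G(y) = 0
v(3², G(l(1)))*(96 + 128) = 3²*(96 + 128) = 9*224 = 2016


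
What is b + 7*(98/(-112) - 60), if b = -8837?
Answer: -74105/8 ≈ -9263.1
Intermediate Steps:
b + 7*(98/(-112) - 60) = -8837 + 7*(98/(-112) - 60) = -8837 + 7*(98*(-1/112) - 60) = -8837 + 7*(-7/8 - 60) = -8837 + 7*(-487/8) = -8837 - 3409/8 = -74105/8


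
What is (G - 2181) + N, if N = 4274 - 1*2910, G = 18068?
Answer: 17251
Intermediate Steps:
N = 1364 (N = 4274 - 2910 = 1364)
(G - 2181) + N = (18068 - 2181) + 1364 = 15887 + 1364 = 17251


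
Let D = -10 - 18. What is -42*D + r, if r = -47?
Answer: 1129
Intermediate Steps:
D = -28
-42*D + r = -42*(-28) - 47 = 1176 - 47 = 1129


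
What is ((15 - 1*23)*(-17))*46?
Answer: 6256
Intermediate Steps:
((15 - 1*23)*(-17))*46 = ((15 - 23)*(-17))*46 = -8*(-17)*46 = 136*46 = 6256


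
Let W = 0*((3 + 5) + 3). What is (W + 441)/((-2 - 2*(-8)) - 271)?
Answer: -441/257 ≈ -1.7160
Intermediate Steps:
W = 0 (W = 0*(8 + 3) = 0*11 = 0)
(W + 441)/((-2 - 2*(-8)) - 271) = (0 + 441)/((-2 - 2*(-8)) - 271) = 441/((-2 + 16) - 271) = 441/(14 - 271) = 441/(-257) = 441*(-1/257) = -441/257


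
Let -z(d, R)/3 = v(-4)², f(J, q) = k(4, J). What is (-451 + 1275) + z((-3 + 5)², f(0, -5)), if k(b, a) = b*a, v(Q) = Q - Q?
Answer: 824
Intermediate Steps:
v(Q) = 0
k(b, a) = a*b
f(J, q) = 4*J (f(J, q) = J*4 = 4*J)
z(d, R) = 0 (z(d, R) = -3*0² = -3*0 = 0)
(-451 + 1275) + z((-3 + 5)², f(0, -5)) = (-451 + 1275) + 0 = 824 + 0 = 824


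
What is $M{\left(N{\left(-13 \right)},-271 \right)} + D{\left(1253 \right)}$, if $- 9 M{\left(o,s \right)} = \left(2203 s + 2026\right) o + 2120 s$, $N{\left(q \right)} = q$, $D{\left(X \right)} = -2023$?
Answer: $- \frac{7178518}{9} \approx -7.9761 \cdot 10^{5}$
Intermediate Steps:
$M{\left(o,s \right)} = - \frac{2120 s}{9} - \frac{o \left(2026 + 2203 s\right)}{9}$ ($M{\left(o,s \right)} = - \frac{\left(2203 s + 2026\right) o + 2120 s}{9} = - \frac{\left(2026 + 2203 s\right) o + 2120 s}{9} = - \frac{o \left(2026 + 2203 s\right) + 2120 s}{9} = - \frac{2120 s + o \left(2026 + 2203 s\right)}{9} = - \frac{2120 s}{9} - \frac{o \left(2026 + 2203 s\right)}{9}$)
$M{\left(N{\left(-13 \right)},-271 \right)} + D{\left(1253 \right)} = \left(\left(- \frac{2120}{9}\right) \left(-271\right) - - \frac{26338}{9} - \left(- \frac{28639}{9}\right) \left(-271\right)\right) - 2023 = \left(\frac{574520}{9} + \frac{26338}{9} - \frac{7761169}{9}\right) - 2023 = - \frac{7160311}{9} - 2023 = - \frac{7178518}{9}$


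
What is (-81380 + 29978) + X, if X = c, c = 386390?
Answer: 334988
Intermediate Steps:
X = 386390
(-81380 + 29978) + X = (-81380 + 29978) + 386390 = -51402 + 386390 = 334988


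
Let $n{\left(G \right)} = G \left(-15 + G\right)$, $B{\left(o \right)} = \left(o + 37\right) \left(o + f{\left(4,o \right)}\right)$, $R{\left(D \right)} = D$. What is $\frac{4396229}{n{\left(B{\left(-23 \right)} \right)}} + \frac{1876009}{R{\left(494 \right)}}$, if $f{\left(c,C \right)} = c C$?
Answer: $\frac{94428466988}{24854375} \approx 3799.3$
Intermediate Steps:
$f{\left(c,C \right)} = C c$
$B{\left(o \right)} = 5 o \left(37 + o\right)$ ($B{\left(o \right)} = \left(o + 37\right) \left(o + o 4\right) = \left(37 + o\right) \left(o + 4 o\right) = \left(37 + o\right) 5 o = 5 o \left(37 + o\right)$)
$\frac{4396229}{n{\left(B{\left(-23 \right)} \right)}} + \frac{1876009}{R{\left(494 \right)}} = \frac{4396229}{5 \left(-23\right) \left(37 - 23\right) \left(-15 + 5 \left(-23\right) \left(37 - 23\right)\right)} + \frac{1876009}{494} = \frac{4396229}{5 \left(-23\right) 14 \left(-15 + 5 \left(-23\right) 14\right)} + 1876009 \cdot \frac{1}{494} = \frac{4396229}{\left(-1610\right) \left(-15 - 1610\right)} + \frac{1876009}{494} = \frac{4396229}{\left(-1610\right) \left(-1625\right)} + \frac{1876009}{494} = \frac{4396229}{2616250} + \frac{1876009}{494} = \frac{94428466988}{24854375}$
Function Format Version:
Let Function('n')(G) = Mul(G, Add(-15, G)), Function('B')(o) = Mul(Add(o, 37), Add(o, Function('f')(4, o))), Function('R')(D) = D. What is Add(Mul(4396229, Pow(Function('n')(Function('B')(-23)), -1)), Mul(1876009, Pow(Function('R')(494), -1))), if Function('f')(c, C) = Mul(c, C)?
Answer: Rational(94428466988, 24854375) ≈ 3799.3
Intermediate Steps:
Function('f')(c, C) = Mul(C, c)
Function('B')(o) = Mul(5, o, Add(37, o)) (Function('B')(o) = Mul(Add(o, 37), Add(o, Mul(o, 4))) = Mul(Add(37, o), Add(o, Mul(4, o))) = Mul(Add(37, o), Mul(5, o)) = Mul(5, o, Add(37, o)))
Add(Mul(4396229, Pow(Function('n')(Function('B')(-23)), -1)), Mul(1876009, Pow(Function('R')(494), -1))) = Add(Mul(4396229, Pow(Mul(Mul(5, -23, Add(37, -23)), Add(-15, Mul(5, -23, Add(37, -23)))), -1)), Mul(1876009, Pow(494, -1))) = Add(Mul(4396229, Pow(Mul(Mul(5, -23, 14), Add(-15, Mul(5, -23, 14))), -1)), Mul(1876009, Rational(1, 494))) = Add(Mul(4396229, Pow(Mul(-1610, Add(-15, -1610)), -1)), Rational(1876009, 494)) = Add(Mul(4396229, Pow(Mul(-1610, -1625), -1)), Rational(1876009, 494)) = Add(Mul(4396229, Pow(2616250, -1)), Rational(1876009, 494)) = Add(Mul(4396229, Rational(1, 2616250)), Rational(1876009, 494)) = Add(Rational(4396229, 2616250), Rational(1876009, 494)) = Rational(94428466988, 24854375)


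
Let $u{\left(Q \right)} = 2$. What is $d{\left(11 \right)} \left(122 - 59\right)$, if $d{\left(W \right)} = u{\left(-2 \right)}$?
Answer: $126$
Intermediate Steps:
$d{\left(W \right)} = 2$
$d{\left(11 \right)} \left(122 - 59\right) = 2 \left(122 - 59\right) = 2 \cdot 63 = 126$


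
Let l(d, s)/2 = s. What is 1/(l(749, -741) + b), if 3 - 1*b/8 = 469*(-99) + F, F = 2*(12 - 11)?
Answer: 1/369974 ≈ 2.7029e-6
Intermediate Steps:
l(d, s) = 2*s
F = 2 (F = 2*1 = 2)
b = 371456 (b = 24 - 8*(469*(-99) + 2) = 24 - 8*(-46431 + 2) = 24 - 8*(-46429) = 24 + 371432 = 371456)
1/(l(749, -741) + b) = 1/(2*(-741) + 371456) = 1/(-1482 + 371456) = 1/369974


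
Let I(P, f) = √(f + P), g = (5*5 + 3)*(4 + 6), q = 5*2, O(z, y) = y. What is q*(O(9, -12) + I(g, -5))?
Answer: -120 + 50*√11 ≈ 45.831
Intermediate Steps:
q = 10
g = 280 (g = (25 + 3)*10 = 28*10 = 280)
I(P, f) = √(P + f)
q*(O(9, -12) + I(g, -5)) = 10*(-12 + √(280 - 5)) = 10*(-12 + √275) = 10*(-12 + 5*√11) = -120 + 50*√11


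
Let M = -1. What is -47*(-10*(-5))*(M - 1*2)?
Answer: 7050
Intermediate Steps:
-47*(-10*(-5))*(M - 1*2) = -47*(-10*(-5))*(-1 - 1*2) = -2350*(-1 - 2) = -2350*(-3) = -47*(-150) = 7050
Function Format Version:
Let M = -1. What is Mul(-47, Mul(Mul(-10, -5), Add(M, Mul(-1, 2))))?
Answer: 7050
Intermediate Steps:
Mul(-47, Mul(Mul(-10, -5), Add(M, Mul(-1, 2)))) = Mul(-47, Mul(Mul(-10, -5), Add(-1, Mul(-1, 2)))) = Mul(-47, Mul(50, Add(-1, -2))) = Mul(-47, Mul(50, -3)) = Mul(-47, -150) = 7050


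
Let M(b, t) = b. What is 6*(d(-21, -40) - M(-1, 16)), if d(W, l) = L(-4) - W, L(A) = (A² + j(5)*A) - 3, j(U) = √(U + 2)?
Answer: 210 - 24*√7 ≈ 146.50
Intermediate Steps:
j(U) = √(2 + U)
L(A) = -3 + A² + A*√7 (L(A) = (A² + √(2 + 5)*A) - 3 = (A² + √7*A) - 3 = (A² + A*√7) - 3 = -3 + A² + A*√7)
d(W, l) = 13 - W - 4*√7 (d(W, l) = (-3 + (-4)² - 4*√7) - W = (-3 + 16 - 4*√7) - W = (13 - 4*√7) - W = 13 - W - 4*√7)
6*(d(-21, -40) - M(-1, 16)) = 6*((13 - 1*(-21) - 4*√7) - 1*(-1)) = 6*((13 + 21 - 4*√7) + 1) = 6*((34 - 4*√7) + 1) = 6*(35 - 4*√7) = 210 - 24*√7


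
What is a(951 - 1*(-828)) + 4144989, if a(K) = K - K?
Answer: 4144989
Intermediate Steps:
a(K) = 0
a(951 - 1*(-828)) + 4144989 = 0 + 4144989 = 4144989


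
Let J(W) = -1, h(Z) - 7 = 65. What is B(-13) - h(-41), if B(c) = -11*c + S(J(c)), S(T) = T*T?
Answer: 72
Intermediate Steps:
h(Z) = 72 (h(Z) = 7 + 65 = 72)
S(T) = T²
B(c) = 1 - 11*c (B(c) = -11*c + (-1)² = -11*c + 1 = 1 - 11*c)
B(-13) - h(-41) = (1 - 11*(-13)) - 1*72 = (1 + 143) - 72 = 144 - 72 = 72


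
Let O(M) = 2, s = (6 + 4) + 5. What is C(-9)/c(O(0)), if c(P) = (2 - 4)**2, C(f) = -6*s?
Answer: -45/2 ≈ -22.500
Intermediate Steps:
s = 15 (s = 10 + 5 = 15)
C(f) = -90 (C(f) = -6*15 = -90)
c(P) = 4 (c(P) = (-2)**2 = 4)
C(-9)/c(O(0)) = -90/4 = -90*1/4 = -45/2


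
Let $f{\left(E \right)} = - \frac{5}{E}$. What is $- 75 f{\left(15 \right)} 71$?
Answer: $1775$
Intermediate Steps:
$- 75 f{\left(15 \right)} 71 = - 75 \left(- \frac{5}{15}\right) 71 = - 75 \left(\left(-5\right) \frac{1}{15}\right) 71 = \left(-75\right) \left(- \frac{1}{3}\right) 71 = 25 \cdot 71 = 1775$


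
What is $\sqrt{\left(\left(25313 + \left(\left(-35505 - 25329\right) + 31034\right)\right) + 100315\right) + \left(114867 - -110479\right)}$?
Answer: $3 \sqrt{35686} \approx 566.72$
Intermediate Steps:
$\sqrt{\left(\left(25313 + \left(\left(-35505 - 25329\right) + 31034\right)\right) + 100315\right) + \left(114867 - -110479\right)} = \sqrt{\left(\left(25313 + \left(-60834 + 31034\right)\right) + 100315\right) + \left(114867 + 110479\right)} = \sqrt{\left(\left(25313 - 29800\right) + 100315\right) + 225346} = \sqrt{\left(-4487 + 100315\right) + 225346} = \sqrt{95828 + 225346} = \sqrt{321174} = 3 \sqrt{35686}$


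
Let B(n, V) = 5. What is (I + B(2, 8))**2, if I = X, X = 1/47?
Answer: 55696/2209 ≈ 25.213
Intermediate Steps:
X = 1/47 ≈ 0.021277
I = 1/47 ≈ 0.021277
(I + B(2, 8))**2 = (1/47 + 5)**2 = (236/47)**2 = 55696/2209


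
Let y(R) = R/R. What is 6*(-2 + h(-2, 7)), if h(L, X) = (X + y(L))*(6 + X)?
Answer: 612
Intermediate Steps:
y(R) = 1
h(L, X) = (1 + X)*(6 + X) (h(L, X) = (X + 1)*(6 + X) = (1 + X)*(6 + X))
6*(-2 + h(-2, 7)) = 6*(-2 + (6 + 7**2 + 7*7)) = 6*(-2 + (6 + 49 + 49)) = 6*(-2 + 104) = 6*102 = 612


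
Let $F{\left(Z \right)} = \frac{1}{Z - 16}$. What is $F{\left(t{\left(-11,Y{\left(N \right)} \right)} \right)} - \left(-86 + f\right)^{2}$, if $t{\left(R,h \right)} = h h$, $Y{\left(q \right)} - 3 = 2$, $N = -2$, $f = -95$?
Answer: $- \frac{294848}{9} \approx -32761.0$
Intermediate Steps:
$Y{\left(q \right)} = 5$ ($Y{\left(q \right)} = 3 + 2 = 5$)
$t{\left(R,h \right)} = h^{2}$
$F{\left(Z \right)} = \frac{1}{-16 + Z}$
$F{\left(t{\left(-11,Y{\left(N \right)} \right)} \right)} - \left(-86 + f\right)^{2} = \frac{1}{-16 + 5^{2}} - \left(-86 - 95\right)^{2} = \frac{1}{-16 + 25} - \left(-181\right)^{2} = \frac{1}{9} - 32761 = - \frac{294848}{9}$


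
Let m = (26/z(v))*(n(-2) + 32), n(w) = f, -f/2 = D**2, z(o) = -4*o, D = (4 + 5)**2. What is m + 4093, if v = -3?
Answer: -72806/3 ≈ -24269.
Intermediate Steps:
D = 81 (D = 9**2 = 81)
f = -13122 (f = -2*81**2 = -2*6561 = -13122)
n(w) = -13122
m = -85085/3 (m = (26/((-4*(-3))))*(-13122 + 32) = (26/12)*(-13090) = (26*(1/12))*(-13090) = (13/6)*(-13090) = -85085/3 ≈ -28362.)
m + 4093 = -85085/3 + 4093 = -72806/3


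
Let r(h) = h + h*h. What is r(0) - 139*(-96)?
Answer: 13344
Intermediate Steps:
r(h) = h + h²
r(0) - 139*(-96) = 0*(1 + 0) - 139*(-96) = 0*1 + 13344 = 0 + 13344 = 13344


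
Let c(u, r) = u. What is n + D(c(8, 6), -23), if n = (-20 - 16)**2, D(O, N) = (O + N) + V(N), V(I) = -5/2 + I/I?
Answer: 2559/2 ≈ 1279.5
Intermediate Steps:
V(I) = -3/2 (V(I) = -5*1/2 + 1 = -5/2 + 1 = -3/2)
D(O, N) = -3/2 + N + O (D(O, N) = (O + N) - 3/2 = (N + O) - 3/2 = -3/2 + N + O)
n = 1296 (n = (-36)**2 = 1296)
n + D(c(8, 6), -23) = 1296 + (-3/2 - 23 + 8) = 1296 - 33/2 = 2559/2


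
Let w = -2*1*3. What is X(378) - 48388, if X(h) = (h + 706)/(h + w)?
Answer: -4499813/93 ≈ -48385.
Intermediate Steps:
w = -6 (w = -2*3 = -6)
X(h) = (706 + h)/(-6 + h) (X(h) = (h + 706)/(h - 6) = (706 + h)/(-6 + h))
X(378) - 48388 = (706 + 378)/(-6 + 378) - 48388 = 1084/372 - 48388 = (1/372)*1084 - 48388 = 271/93 - 48388 = -4499813/93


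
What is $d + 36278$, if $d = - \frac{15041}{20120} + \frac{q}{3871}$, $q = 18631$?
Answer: $\frac{2825811248569}{77884520} \approx 36282.0$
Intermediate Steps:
$d = \frac{316632009}{77884520}$ ($d = - \frac{15041}{20120} + \frac{18631}{3871} = \frac{316632009}{77884520} \approx 4.0654$)
$d + 36278 = \frac{316632009}{77884520} + 36278 = \frac{2825811248569}{77884520}$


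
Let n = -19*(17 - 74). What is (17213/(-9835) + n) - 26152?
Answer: -35224404/1405 ≈ -25071.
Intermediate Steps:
n = 1083 (n = -19*(-57) = 1083)
(17213/(-9835) + n) - 26152 = (17213/(-9835) + 1083) - 26152 = (17213*(-1/9835) + 1083) - 26152 = (-2459/1405 + 1083) - 26152 = 1519156/1405 - 26152 = -35224404/1405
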